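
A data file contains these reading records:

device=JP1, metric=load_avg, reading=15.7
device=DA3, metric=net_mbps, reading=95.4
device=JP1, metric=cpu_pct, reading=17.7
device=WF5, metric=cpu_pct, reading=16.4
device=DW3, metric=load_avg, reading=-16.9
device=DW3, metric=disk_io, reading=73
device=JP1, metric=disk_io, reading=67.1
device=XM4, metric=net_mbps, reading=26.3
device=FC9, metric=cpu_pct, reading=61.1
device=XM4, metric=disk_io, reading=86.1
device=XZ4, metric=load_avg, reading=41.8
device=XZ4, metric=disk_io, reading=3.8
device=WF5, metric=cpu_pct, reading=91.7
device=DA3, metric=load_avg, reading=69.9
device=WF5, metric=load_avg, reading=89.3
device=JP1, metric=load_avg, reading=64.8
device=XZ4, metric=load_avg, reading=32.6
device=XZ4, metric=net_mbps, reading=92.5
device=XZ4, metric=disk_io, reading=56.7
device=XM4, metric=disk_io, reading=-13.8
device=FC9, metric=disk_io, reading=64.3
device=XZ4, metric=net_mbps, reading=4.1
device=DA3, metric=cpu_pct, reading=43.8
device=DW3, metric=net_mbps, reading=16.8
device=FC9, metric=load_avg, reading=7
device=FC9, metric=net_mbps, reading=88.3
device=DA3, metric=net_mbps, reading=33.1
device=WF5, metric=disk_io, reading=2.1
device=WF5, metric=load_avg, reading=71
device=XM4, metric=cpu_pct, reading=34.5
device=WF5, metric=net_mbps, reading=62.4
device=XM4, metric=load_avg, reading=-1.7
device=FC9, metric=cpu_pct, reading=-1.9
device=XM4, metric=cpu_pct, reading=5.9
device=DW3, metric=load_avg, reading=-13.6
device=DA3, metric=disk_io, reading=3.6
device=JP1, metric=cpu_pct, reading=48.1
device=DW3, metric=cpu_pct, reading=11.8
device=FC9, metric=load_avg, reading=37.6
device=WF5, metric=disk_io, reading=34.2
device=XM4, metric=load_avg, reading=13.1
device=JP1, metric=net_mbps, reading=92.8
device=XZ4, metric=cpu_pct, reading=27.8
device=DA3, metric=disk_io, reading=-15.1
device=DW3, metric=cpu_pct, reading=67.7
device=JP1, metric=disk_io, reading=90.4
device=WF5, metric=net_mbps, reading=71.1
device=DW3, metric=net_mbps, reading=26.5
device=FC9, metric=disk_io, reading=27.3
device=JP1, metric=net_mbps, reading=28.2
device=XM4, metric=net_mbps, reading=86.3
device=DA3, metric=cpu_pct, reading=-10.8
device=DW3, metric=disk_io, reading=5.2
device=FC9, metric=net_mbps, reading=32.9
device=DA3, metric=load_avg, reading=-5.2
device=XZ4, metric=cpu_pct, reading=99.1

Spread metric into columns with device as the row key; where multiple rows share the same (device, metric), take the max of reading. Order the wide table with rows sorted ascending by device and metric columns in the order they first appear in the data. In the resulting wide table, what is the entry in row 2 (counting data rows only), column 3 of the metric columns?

67.7

With rows sorted ascending by device, row 2 is device=DW3. metric columns in first-appearance order: load_avg, net_mbps, cpu_pct, disk_io; column 3 is cpu_pct.
Long rows with device=DW3, metric=cpu_pct: max(11.8, 67.7) = 67.7.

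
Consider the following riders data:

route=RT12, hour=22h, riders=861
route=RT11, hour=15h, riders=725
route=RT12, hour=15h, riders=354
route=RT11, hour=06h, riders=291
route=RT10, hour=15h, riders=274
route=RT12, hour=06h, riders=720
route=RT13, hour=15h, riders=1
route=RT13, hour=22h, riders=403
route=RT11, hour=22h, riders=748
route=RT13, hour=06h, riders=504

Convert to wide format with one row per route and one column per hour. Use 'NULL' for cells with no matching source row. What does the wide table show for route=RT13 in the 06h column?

The long row with route=RT13, hour=06h has riders=504.

504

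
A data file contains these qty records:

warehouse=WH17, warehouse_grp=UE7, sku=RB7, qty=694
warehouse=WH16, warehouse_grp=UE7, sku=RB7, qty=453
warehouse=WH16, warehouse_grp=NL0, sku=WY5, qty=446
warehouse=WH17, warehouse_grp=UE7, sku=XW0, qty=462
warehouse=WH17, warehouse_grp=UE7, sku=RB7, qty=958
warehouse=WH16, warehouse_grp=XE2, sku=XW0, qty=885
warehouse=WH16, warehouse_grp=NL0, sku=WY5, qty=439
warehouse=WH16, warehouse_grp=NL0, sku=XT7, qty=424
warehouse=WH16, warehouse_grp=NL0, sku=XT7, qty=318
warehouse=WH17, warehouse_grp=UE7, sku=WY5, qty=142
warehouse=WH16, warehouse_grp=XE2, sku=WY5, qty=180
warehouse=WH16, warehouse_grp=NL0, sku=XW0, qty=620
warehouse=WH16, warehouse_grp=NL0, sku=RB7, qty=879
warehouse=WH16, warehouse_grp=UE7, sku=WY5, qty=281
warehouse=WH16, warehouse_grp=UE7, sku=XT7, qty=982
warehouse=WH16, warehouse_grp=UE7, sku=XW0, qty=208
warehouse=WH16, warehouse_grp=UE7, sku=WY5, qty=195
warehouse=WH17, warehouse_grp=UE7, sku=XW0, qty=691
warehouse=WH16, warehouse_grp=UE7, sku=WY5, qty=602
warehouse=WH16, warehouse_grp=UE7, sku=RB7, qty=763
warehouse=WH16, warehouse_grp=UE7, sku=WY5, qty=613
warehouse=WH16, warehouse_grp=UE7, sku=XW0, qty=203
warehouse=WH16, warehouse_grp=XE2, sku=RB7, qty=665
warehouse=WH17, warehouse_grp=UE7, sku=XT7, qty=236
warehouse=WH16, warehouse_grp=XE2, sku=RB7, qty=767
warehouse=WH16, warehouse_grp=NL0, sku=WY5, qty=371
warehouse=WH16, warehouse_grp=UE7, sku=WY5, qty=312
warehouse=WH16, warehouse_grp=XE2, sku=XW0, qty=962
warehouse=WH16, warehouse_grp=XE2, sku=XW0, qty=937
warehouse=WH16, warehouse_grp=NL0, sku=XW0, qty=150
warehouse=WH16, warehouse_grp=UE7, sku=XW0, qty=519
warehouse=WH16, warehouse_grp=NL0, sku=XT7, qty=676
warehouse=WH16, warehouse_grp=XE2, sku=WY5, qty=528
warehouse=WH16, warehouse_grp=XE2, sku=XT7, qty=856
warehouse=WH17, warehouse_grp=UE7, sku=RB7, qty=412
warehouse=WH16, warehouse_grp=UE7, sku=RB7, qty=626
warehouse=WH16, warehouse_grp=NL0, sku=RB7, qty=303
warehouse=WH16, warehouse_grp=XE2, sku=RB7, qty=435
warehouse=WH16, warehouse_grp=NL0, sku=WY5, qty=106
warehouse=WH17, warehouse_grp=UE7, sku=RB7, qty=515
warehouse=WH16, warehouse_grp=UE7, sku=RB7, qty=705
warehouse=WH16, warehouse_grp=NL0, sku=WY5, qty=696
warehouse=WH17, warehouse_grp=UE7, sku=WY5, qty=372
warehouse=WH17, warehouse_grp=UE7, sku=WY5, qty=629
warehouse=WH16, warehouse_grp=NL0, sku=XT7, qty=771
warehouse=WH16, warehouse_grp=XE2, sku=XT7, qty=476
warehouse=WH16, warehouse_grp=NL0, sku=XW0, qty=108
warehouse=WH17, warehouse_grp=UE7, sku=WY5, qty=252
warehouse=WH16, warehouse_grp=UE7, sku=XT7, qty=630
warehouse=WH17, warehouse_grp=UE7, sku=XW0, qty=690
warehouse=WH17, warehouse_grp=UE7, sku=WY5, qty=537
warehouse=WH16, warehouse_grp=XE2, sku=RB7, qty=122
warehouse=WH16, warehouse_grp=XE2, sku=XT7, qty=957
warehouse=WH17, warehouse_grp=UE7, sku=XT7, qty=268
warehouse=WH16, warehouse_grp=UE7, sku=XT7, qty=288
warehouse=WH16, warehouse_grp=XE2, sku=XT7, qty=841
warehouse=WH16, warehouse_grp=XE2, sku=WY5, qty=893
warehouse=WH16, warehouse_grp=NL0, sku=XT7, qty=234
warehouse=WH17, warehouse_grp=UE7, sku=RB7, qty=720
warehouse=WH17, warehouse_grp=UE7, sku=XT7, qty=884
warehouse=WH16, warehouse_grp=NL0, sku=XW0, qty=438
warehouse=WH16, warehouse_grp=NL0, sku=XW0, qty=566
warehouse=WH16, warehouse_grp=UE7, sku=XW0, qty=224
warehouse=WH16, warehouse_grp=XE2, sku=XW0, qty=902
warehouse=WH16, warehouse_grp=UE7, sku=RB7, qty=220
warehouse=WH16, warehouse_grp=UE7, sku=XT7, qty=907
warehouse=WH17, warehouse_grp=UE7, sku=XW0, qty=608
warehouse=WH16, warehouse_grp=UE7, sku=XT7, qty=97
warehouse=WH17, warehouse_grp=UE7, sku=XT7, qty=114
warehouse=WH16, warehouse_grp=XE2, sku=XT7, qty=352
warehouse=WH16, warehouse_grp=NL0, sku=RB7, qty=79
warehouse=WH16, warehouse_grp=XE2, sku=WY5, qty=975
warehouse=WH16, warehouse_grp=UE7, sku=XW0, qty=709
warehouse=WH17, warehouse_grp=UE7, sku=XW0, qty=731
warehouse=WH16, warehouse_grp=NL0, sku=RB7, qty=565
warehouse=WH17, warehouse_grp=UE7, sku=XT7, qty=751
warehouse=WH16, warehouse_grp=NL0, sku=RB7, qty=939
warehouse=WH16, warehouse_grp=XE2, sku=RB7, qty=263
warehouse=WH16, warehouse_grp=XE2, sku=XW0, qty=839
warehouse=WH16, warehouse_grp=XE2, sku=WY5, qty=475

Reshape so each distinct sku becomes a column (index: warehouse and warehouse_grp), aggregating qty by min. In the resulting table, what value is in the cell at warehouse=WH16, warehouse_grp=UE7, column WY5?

195

Rows with warehouse=WH16, warehouse_grp=UE7 and sku=WY5: qty values are 281, 195, 602, 613, 312.
min(281, 195, 602, 613, 312) = 195.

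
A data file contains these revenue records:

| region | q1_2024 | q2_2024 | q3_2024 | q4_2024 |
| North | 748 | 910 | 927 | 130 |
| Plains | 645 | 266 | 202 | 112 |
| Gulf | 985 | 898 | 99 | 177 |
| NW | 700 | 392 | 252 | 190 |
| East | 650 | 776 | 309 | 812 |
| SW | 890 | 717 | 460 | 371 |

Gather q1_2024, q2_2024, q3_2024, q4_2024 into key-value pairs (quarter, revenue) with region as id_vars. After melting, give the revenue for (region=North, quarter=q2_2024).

Unpivoting turns each (region, wide-column) pair into one long row.
The wide cell at row North, column q2_2024 holds 910, so the long row (North, q2_2024) has revenue=910.

910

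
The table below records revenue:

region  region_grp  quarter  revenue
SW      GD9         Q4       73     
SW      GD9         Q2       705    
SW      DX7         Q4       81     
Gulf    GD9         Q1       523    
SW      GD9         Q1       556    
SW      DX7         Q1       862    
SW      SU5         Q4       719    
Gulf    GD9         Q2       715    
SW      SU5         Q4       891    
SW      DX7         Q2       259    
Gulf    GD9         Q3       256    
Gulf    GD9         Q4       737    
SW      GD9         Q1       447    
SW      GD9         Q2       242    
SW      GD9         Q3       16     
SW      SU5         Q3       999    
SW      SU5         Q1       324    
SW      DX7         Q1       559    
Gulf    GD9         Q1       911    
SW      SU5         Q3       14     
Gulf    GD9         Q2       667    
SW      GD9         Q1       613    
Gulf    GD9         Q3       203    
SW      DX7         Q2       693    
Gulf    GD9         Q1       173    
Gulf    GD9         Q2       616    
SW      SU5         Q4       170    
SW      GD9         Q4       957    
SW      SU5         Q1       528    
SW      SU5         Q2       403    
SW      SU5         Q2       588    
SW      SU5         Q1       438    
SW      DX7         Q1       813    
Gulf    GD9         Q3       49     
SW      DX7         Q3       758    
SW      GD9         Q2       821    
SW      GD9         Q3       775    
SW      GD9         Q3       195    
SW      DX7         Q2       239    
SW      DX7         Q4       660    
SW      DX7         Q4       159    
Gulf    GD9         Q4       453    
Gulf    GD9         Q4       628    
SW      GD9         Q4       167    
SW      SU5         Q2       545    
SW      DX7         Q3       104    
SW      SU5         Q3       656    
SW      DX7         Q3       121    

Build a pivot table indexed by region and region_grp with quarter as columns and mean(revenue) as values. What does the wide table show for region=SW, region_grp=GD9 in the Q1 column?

538.67

Rows with region=SW, region_grp=GD9 and quarter=Q1: revenue values are 556, 447, 613.
(556 + 447 + 613) / 3 = 538.67.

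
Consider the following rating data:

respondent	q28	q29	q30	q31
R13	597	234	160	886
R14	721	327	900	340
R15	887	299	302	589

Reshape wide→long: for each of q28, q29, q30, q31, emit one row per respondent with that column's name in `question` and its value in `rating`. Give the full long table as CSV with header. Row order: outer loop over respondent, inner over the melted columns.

Each (respondent, column) pair becomes one row: 3 × 4 = 12 rows.
For example, (R13, q28) → rating=597.

respondent,question,rating
R13,q28,597
R13,q29,234
R13,q30,160
R13,q31,886
R14,q28,721
R14,q29,327
R14,q30,900
R14,q31,340
R15,q28,887
R15,q29,299
R15,q30,302
R15,q31,589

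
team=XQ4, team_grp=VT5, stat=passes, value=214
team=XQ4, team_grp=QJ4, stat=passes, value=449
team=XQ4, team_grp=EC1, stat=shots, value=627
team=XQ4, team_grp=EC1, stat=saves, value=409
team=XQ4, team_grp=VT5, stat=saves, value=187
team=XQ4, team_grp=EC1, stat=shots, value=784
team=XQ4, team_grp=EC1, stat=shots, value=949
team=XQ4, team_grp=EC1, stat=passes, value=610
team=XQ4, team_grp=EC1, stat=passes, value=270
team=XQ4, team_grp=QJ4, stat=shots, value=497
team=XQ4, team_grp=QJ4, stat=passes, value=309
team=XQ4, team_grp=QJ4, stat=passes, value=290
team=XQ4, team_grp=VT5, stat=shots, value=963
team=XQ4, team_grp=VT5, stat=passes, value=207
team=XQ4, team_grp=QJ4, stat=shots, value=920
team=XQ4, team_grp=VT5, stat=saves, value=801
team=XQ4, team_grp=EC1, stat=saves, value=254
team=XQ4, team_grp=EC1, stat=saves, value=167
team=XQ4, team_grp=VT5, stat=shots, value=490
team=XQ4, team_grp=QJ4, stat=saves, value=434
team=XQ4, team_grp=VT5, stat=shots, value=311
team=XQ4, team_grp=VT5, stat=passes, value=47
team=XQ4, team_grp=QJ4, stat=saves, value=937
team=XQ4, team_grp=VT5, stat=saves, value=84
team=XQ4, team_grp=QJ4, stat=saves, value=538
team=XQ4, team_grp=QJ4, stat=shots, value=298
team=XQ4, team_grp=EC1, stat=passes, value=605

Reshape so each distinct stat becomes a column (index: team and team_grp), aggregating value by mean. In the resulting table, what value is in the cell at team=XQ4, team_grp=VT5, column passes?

Rows with team=XQ4, team_grp=VT5 and stat=passes: value values are 214, 207, 47.
(214 + 207 + 47) / 3 = 156.

156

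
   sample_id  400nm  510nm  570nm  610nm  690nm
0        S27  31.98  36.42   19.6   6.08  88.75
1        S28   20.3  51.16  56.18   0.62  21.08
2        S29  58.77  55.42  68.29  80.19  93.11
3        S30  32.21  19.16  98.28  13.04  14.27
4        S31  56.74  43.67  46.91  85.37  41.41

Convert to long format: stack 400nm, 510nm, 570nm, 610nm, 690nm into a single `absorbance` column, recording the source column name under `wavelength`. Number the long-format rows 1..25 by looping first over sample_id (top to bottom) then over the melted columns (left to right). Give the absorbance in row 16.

25 rows total (5 × 5). Row 16: index ⌊(16-1)/5⌋ = 3 into sample_id → S30; (16-1) mod 5 = 0 into the melted columns → 400nm.
So row 16 is (S30, 400nm, 32.21); absorbance = 32.21.

32.21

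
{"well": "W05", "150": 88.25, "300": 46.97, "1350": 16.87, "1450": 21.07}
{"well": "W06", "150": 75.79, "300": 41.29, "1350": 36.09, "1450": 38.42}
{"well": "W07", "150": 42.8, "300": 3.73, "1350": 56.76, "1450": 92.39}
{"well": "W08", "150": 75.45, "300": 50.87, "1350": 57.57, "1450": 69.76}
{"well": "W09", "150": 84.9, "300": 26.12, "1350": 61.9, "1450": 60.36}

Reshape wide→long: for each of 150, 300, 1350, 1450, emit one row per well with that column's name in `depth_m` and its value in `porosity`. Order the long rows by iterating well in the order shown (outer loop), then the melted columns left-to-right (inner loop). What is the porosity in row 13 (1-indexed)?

20 rows total (5 × 4). Row 13: index ⌊(13-1)/4⌋ = 3 into well → W08; (13-1) mod 4 = 0 into the melted columns → 150.
So row 13 is (W08, 150, 75.45); porosity = 75.45.

75.45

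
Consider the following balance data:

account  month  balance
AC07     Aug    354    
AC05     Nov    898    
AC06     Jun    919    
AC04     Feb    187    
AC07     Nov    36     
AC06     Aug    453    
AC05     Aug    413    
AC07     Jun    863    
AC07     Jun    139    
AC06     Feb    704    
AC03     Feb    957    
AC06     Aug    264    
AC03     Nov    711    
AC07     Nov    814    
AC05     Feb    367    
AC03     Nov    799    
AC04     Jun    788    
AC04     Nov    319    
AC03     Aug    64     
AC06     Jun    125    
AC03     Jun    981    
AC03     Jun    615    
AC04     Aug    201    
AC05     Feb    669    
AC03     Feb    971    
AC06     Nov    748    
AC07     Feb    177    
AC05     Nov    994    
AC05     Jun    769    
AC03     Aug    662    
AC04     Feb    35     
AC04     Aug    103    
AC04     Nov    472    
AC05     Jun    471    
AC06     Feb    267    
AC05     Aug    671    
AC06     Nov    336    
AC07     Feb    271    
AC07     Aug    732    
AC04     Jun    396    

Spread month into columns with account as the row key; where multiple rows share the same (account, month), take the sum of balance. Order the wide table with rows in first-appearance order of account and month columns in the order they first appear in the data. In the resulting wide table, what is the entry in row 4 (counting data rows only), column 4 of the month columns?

With rows in first-appearance order of account, row 4 is account=AC04. month columns in first-appearance order: Aug, Nov, Jun, Feb; column 4 is Feb.
Long rows with account=AC04, month=Feb: 187 + 35 = 222.

222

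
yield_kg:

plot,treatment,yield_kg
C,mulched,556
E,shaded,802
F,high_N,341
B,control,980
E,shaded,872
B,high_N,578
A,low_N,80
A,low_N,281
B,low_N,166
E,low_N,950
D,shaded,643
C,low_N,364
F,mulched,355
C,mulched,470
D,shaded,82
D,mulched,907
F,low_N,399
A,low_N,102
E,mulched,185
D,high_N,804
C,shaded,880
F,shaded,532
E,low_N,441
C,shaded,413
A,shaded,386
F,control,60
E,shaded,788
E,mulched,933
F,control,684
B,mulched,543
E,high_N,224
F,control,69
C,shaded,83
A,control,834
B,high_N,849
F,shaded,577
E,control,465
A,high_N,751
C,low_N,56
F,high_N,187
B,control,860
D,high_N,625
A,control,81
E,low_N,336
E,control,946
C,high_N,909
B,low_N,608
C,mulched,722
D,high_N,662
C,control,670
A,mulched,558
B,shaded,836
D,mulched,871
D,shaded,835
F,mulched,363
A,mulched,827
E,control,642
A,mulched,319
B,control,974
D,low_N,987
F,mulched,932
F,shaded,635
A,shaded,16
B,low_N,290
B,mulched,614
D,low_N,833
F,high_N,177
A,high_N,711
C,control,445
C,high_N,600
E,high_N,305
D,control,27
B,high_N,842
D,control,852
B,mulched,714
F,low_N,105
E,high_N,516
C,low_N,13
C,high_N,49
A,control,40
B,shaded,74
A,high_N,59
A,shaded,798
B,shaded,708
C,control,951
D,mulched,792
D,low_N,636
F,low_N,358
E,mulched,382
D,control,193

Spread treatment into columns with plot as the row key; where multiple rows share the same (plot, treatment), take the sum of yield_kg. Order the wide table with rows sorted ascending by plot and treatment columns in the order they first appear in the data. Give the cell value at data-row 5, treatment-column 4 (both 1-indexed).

With rows sorted ascending by plot, row 5 is plot=E. treatment columns in first-appearance order: mulched, shaded, high_N, control, low_N; column 4 is control.
Long rows with plot=E, treatment=control: 465 + 946 + 642 = 2053.

2053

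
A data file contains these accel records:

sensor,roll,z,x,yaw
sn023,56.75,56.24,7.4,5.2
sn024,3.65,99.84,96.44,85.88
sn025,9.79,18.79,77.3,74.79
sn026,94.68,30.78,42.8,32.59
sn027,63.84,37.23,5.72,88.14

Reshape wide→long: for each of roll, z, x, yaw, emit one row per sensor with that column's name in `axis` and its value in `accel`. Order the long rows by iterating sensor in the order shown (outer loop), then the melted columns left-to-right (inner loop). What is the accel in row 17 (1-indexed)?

20 rows total (5 × 4). Row 17: index ⌊(17-1)/4⌋ = 4 into sensor → sn027; (17-1) mod 4 = 0 into the melted columns → roll.
So row 17 is (sn027, roll, 63.84); accel = 63.84.

63.84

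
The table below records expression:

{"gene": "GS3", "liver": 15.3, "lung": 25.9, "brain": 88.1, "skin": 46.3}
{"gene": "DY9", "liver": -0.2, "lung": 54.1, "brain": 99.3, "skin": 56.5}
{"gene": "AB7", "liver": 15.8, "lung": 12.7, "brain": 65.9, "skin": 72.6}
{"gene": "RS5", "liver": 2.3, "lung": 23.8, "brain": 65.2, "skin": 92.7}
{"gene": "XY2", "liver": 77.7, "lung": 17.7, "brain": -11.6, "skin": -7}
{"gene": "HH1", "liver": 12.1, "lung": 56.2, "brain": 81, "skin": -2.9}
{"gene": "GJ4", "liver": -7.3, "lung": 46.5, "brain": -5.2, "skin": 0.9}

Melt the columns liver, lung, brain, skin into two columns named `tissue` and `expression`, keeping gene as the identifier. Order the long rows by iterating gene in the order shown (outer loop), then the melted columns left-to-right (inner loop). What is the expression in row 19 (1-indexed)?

28 rows total (7 × 4). Row 19: index ⌊(19-1)/4⌋ = 4 into gene → XY2; (19-1) mod 4 = 2 into the melted columns → brain.
So row 19 is (XY2, brain, -11.6); expression = -11.6.

-11.6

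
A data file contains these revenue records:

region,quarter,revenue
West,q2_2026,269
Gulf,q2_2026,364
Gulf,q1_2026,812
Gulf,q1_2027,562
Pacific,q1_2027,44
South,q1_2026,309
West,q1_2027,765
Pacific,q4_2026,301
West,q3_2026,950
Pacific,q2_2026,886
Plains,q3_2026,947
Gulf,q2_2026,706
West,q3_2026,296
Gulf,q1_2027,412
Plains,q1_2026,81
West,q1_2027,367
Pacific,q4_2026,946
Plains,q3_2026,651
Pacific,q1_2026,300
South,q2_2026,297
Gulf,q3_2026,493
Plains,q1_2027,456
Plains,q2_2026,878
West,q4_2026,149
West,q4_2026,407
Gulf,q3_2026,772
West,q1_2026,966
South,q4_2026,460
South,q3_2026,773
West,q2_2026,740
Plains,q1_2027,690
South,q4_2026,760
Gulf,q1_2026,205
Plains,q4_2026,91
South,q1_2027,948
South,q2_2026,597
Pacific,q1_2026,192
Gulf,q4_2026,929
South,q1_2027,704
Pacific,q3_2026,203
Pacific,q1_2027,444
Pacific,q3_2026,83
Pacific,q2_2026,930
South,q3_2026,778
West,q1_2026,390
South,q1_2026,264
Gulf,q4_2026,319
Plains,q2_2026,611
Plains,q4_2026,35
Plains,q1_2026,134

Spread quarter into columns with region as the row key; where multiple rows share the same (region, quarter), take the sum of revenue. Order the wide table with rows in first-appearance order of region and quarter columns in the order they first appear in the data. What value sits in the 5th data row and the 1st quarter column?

With rows in first-appearance order of region, row 5 is region=Plains. quarter columns in first-appearance order: q2_2026, q1_2026, q1_2027, q4_2026, q3_2026; column 1 is q2_2026.
Long rows with region=Plains, quarter=q2_2026: 878 + 611 = 1489.

1489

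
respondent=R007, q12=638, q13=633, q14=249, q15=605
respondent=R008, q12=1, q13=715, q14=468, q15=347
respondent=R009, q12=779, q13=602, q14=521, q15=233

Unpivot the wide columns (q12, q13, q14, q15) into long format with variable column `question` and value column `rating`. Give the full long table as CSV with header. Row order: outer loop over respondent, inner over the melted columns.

Each (respondent, column) pair becomes one row: 3 × 4 = 12 rows.
For example, (R007, q12) → rating=638.

respondent,question,rating
R007,q12,638
R007,q13,633
R007,q14,249
R007,q15,605
R008,q12,1
R008,q13,715
R008,q14,468
R008,q15,347
R009,q12,779
R009,q13,602
R009,q14,521
R009,q15,233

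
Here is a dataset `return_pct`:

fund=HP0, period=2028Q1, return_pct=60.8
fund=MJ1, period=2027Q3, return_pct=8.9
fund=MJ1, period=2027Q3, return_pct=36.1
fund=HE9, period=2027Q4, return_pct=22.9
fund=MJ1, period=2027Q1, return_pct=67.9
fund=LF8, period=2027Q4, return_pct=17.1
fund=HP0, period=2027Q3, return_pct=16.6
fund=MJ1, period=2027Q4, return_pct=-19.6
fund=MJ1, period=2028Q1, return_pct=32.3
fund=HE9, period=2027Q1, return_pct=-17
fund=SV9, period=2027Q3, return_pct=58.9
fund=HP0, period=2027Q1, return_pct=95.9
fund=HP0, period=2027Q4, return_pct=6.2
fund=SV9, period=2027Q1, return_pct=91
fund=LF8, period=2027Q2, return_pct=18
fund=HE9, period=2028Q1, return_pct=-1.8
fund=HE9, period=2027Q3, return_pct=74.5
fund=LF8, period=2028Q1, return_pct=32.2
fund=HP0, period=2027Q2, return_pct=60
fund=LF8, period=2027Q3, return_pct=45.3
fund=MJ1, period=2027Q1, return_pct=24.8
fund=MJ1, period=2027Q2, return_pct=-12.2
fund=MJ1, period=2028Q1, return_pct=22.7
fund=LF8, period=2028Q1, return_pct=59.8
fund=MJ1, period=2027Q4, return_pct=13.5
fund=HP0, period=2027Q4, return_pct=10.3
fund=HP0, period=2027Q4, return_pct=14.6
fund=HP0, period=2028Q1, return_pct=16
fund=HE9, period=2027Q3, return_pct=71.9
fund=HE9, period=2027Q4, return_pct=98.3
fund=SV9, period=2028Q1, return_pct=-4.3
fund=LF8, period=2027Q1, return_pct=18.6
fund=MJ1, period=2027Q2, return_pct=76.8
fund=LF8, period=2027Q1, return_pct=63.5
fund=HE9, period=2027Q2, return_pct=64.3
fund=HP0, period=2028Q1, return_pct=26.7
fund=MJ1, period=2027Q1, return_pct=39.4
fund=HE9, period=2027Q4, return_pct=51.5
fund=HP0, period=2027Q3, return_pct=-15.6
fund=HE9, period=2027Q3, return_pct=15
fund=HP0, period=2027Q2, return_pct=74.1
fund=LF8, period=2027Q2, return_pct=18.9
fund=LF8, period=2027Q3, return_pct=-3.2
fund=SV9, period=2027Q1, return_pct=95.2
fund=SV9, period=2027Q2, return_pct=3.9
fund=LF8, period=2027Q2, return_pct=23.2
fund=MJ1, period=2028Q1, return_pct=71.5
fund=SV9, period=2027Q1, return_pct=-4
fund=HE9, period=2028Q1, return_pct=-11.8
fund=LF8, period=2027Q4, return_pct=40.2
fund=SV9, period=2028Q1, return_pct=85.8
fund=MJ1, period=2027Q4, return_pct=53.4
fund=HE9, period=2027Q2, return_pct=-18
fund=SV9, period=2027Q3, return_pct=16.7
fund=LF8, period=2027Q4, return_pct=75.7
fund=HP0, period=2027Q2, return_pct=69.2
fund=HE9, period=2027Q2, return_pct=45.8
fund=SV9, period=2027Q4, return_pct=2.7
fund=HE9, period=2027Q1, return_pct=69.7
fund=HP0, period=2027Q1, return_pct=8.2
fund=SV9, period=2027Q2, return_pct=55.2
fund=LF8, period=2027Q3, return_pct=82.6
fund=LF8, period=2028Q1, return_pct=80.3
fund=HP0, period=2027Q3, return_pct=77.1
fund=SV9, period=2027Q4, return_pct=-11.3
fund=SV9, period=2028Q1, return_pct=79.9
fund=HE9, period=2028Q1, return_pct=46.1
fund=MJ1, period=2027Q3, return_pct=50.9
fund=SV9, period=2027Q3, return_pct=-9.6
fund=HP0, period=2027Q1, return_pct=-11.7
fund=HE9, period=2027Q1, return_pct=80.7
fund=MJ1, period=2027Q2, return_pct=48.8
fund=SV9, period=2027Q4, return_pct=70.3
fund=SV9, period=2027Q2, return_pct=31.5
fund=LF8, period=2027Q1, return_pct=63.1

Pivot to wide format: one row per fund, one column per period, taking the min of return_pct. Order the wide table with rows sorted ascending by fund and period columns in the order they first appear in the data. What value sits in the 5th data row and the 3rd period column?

-11.3

With rows sorted ascending by fund, row 5 is fund=SV9. period columns in first-appearance order: 2028Q1, 2027Q3, 2027Q4, 2027Q1, 2027Q2; column 3 is 2027Q4.
Long rows with fund=SV9, period=2027Q4: min(2.7, -11.3, 70.3) = -11.3.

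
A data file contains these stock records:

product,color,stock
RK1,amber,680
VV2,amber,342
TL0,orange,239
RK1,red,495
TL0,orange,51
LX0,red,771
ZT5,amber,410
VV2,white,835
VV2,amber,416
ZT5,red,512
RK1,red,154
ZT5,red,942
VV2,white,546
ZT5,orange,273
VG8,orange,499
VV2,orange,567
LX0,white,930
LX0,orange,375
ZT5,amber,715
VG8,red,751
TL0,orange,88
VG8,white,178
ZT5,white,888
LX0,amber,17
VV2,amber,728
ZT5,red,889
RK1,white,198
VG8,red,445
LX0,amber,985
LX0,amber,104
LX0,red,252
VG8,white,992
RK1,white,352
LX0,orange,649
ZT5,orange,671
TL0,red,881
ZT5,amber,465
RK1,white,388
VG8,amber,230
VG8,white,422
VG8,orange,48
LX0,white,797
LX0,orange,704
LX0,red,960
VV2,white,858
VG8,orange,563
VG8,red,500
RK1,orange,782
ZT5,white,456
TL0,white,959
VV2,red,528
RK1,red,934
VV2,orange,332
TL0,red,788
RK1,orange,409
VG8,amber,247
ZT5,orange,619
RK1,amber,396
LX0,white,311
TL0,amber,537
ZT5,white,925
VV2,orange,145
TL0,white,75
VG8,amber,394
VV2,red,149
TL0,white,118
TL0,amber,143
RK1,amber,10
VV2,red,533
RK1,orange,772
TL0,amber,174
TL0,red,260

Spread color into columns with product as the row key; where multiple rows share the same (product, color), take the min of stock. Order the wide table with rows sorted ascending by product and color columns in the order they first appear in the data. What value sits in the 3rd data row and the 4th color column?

With rows sorted ascending by product, row 3 is product=TL0. color columns in first-appearance order: amber, orange, red, white; column 4 is white.
Long rows with product=TL0, color=white: min(959, 75, 118) = 75.

75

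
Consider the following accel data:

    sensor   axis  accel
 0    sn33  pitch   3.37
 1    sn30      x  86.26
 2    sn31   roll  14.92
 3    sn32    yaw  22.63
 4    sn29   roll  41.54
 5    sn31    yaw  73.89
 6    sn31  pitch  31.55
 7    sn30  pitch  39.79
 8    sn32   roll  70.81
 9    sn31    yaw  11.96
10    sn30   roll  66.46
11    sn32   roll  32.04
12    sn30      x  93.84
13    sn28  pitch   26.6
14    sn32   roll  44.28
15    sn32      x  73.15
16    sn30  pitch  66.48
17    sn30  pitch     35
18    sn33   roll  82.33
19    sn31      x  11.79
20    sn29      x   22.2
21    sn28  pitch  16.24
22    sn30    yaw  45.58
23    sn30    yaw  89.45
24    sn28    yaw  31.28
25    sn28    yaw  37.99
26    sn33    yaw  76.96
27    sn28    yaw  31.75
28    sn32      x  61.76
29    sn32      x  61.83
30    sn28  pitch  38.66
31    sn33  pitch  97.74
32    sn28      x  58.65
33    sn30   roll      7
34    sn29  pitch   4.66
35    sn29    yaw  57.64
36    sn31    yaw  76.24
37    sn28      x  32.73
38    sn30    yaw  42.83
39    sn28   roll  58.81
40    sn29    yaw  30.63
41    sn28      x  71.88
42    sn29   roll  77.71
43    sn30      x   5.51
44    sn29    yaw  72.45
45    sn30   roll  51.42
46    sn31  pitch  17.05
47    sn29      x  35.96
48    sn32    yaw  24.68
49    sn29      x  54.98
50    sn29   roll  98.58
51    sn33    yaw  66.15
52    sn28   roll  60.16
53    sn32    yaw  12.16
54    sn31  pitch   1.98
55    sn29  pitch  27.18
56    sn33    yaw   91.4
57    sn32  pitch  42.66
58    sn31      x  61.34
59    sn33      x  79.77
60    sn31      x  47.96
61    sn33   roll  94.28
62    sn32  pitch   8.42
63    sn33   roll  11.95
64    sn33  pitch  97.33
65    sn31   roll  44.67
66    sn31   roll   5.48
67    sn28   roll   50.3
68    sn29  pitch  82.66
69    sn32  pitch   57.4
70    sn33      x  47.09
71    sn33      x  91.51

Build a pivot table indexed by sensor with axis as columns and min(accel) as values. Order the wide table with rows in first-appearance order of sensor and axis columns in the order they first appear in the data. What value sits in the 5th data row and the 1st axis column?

4.66

With rows in first-appearance order of sensor, row 5 is sensor=sn29. axis columns in first-appearance order: pitch, x, roll, yaw; column 1 is pitch.
Long rows with sensor=sn29, axis=pitch: min(4.66, 27.18, 82.66) = 4.66.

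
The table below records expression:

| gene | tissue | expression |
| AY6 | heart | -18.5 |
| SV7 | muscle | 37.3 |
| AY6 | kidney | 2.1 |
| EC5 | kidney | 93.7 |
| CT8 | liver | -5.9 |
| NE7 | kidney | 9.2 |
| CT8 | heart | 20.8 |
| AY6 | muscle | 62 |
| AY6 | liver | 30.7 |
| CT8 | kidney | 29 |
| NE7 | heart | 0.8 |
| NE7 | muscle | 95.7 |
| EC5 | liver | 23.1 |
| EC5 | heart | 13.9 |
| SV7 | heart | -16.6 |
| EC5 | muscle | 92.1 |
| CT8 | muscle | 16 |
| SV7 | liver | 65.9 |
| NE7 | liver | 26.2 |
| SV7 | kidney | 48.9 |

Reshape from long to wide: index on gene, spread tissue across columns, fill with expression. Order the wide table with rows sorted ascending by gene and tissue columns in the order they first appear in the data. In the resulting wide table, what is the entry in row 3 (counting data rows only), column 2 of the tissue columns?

With rows sorted ascending by gene, row 3 is gene=EC5. tissue columns in first-appearance order: heart, muscle, kidney, liver; column 2 is muscle.
Long rows with gene=EC5, tissue=muscle: expression = 92.1.

92.1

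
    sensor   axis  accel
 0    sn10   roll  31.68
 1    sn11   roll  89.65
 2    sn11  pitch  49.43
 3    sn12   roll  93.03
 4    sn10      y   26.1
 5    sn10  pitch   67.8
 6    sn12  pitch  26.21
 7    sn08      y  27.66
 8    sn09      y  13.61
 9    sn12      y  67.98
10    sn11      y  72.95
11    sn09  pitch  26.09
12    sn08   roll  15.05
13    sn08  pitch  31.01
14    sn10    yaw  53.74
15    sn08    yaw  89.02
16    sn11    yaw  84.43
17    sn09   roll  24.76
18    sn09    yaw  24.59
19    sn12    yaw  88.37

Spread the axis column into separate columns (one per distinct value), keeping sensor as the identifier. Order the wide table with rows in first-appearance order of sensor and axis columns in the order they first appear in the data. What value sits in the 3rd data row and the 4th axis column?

With rows in first-appearance order of sensor, row 3 is sensor=sn12. axis columns in first-appearance order: roll, pitch, y, yaw; column 4 is yaw.
Long rows with sensor=sn12, axis=yaw: accel = 88.37.

88.37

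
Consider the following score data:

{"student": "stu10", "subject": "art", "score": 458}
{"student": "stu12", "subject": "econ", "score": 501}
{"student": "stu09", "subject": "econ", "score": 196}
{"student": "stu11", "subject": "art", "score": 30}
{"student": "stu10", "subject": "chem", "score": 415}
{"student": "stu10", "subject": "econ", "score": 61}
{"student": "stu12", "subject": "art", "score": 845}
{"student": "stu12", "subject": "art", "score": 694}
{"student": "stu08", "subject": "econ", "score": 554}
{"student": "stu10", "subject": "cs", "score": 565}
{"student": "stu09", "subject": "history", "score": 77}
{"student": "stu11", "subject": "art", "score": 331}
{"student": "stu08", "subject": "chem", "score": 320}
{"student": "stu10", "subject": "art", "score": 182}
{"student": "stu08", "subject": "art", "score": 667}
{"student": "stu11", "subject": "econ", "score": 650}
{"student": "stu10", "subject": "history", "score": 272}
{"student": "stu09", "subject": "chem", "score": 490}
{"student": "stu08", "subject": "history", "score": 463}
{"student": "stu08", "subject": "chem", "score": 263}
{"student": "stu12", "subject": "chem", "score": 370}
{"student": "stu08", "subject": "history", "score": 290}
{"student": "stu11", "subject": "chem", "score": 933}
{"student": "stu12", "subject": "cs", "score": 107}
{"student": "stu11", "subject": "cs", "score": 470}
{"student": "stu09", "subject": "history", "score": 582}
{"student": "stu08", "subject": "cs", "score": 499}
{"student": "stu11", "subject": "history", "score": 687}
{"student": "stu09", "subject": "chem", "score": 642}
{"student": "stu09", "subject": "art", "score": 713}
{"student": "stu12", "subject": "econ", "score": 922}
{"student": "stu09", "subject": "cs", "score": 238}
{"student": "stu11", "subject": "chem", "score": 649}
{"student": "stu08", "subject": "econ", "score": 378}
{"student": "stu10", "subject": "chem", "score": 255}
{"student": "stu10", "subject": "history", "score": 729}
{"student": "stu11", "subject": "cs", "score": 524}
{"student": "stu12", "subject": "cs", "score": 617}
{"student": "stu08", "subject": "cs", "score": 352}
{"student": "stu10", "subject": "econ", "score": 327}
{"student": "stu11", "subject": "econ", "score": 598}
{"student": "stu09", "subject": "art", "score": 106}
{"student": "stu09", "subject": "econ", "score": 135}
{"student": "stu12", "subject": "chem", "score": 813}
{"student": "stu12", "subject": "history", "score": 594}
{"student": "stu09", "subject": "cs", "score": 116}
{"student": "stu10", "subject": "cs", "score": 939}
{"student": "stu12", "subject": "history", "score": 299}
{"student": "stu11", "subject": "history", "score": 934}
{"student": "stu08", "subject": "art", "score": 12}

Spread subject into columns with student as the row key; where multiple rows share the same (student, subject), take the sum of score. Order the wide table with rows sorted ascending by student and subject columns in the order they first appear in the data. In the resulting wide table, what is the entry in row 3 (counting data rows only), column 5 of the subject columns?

With rows sorted ascending by student, row 3 is student=stu10. subject columns in first-appearance order: art, econ, chem, cs, history; column 5 is history.
Long rows with student=stu10, subject=history: 272 + 729 = 1001.

1001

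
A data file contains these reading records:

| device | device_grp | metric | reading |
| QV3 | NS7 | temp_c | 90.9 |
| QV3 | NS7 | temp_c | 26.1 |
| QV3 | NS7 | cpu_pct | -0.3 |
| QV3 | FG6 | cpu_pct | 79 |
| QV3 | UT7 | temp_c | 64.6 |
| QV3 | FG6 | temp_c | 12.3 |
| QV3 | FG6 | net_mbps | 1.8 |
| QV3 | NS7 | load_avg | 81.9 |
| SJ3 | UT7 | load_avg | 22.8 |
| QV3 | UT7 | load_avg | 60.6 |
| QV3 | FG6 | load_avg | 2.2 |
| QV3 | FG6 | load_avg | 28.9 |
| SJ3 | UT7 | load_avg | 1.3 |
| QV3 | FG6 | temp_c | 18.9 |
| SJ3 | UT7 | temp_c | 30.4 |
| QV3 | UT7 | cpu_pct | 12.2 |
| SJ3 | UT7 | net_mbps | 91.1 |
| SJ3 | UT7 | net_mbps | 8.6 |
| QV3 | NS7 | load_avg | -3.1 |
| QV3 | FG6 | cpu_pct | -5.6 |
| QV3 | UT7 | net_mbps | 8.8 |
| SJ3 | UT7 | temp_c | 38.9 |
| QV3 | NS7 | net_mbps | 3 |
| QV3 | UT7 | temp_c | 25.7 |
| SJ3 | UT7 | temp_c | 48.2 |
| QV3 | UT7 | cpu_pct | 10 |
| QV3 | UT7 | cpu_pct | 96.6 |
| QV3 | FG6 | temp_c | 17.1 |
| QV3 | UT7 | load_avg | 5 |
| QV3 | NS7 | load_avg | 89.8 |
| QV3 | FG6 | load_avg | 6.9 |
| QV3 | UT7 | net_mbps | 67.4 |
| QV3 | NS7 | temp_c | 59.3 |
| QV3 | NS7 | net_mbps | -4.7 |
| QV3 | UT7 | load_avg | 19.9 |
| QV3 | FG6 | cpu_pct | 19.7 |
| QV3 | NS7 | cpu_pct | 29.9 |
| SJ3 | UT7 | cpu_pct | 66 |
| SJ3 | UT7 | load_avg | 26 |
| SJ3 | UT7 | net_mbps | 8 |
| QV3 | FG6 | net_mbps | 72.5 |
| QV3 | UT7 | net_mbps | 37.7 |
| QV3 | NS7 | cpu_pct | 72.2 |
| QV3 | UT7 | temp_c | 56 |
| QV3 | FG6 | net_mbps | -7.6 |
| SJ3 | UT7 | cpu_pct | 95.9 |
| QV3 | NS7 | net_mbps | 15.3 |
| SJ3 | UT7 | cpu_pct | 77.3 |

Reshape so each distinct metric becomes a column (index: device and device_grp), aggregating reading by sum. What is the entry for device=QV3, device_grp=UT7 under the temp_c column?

Rows with device=QV3, device_grp=UT7 and metric=temp_c: reading values are 64.6, 25.7, 56.
64.6 + 25.7 + 56 = 146.3.

146.3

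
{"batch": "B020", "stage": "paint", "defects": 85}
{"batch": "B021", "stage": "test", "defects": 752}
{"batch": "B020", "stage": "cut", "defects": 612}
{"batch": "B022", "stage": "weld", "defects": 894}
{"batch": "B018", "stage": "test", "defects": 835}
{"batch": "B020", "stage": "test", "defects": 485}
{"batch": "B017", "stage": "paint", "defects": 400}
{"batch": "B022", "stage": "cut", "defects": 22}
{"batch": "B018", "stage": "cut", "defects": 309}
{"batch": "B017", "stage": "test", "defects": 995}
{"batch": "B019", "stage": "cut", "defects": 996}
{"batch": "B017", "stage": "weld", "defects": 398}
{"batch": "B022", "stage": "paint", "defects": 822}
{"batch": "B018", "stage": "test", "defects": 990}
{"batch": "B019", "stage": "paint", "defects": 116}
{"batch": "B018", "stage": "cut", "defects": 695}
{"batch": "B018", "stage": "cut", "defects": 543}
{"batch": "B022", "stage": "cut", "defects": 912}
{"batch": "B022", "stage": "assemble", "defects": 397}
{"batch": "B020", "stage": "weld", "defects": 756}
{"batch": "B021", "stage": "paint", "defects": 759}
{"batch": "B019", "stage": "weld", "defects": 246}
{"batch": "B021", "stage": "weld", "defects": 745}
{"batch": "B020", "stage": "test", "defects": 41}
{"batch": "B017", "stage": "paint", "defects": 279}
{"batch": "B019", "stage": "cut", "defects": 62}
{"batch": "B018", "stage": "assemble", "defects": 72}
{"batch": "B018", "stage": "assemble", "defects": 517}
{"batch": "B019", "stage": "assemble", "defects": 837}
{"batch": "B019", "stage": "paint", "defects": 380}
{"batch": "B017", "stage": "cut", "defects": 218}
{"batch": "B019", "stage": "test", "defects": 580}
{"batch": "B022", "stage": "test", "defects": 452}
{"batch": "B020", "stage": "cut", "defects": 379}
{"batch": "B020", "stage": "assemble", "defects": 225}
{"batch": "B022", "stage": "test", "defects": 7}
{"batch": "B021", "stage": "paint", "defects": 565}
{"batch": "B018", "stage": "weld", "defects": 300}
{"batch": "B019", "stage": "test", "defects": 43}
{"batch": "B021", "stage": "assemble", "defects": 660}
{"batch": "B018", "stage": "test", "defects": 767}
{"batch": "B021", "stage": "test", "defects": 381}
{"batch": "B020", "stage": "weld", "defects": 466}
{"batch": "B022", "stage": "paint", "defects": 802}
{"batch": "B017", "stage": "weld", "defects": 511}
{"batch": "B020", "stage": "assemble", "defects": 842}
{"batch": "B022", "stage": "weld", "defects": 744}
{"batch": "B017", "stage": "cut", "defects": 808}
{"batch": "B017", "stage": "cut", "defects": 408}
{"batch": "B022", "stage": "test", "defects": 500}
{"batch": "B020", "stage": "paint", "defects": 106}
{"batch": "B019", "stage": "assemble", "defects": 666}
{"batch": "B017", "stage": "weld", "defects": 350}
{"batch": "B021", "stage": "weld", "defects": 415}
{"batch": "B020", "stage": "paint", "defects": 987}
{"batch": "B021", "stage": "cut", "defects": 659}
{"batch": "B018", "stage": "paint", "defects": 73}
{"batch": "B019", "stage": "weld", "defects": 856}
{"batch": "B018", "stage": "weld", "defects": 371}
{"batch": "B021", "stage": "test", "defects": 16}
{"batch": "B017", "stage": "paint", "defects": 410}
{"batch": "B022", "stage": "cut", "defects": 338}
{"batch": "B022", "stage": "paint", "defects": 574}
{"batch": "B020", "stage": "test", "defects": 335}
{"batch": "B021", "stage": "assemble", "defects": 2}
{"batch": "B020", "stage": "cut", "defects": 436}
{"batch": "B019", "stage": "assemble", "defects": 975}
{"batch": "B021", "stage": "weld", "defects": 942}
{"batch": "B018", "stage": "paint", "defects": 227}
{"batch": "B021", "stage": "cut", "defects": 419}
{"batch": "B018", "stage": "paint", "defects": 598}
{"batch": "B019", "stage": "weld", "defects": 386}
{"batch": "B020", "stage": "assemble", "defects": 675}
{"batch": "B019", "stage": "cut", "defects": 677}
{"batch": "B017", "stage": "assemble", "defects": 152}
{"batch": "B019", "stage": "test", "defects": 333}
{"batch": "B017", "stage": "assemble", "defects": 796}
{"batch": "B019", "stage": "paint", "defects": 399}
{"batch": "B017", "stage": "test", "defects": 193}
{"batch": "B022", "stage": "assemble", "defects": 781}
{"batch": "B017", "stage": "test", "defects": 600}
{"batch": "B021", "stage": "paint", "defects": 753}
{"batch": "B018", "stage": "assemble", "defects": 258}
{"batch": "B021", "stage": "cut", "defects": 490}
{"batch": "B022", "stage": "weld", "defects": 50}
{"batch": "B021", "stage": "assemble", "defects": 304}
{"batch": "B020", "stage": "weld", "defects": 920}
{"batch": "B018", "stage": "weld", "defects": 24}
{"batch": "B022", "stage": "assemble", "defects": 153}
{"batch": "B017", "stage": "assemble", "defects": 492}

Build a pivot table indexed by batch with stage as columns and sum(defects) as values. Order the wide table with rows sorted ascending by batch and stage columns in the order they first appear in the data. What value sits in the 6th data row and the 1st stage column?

2198

With rows sorted ascending by batch, row 6 is batch=B022. stage columns in first-appearance order: paint, test, cut, weld, assemble; column 1 is paint.
Long rows with batch=B022, stage=paint: 822 + 802 + 574 = 2198.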